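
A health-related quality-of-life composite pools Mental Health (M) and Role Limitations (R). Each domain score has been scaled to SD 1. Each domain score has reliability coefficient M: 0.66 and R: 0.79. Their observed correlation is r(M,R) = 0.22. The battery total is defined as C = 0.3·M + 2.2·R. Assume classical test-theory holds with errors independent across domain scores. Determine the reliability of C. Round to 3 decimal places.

0.799

Var(C) = 0.3² + 2.2² + 2·[0.66·0.22] = 4.93 + 0.2904 = 5.2204.
Because errors are independent across components, Cov(Tᵢ,Tⱼ) = Cov(Xᵢ,Xⱼ); the off-diagonal part of the true-score variance is the same as above.
True-score variance = [0.3²·0.66 + 2.2²·0.79] + 0.2904 = 3.883 + 0.2904 = 4.1734.
Reliability = 4.1734 / 5.2204 = 0.799.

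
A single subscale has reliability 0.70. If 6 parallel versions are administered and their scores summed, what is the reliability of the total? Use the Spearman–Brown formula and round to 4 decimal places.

ρ_k = kρ / (1 + (k−1)ρ) = 6·0.70 / (1 + 5·0.70) = 4.200 / 4.500 = 0.9333.

0.9333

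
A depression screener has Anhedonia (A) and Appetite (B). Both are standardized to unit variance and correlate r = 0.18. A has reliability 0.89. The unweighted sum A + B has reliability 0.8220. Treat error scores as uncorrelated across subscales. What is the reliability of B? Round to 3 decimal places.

Var(A+B) = 2 + 2·0.18 = 2.360.
True-score variance = ρ_A + ρ_B + 2·0.18, so 0.8220 = (0.89 + ρ_B + 0.36) / 2.360.
ρ_B = 0.8220·2.360 − 0.89 − 0.36 = 0.690.

0.690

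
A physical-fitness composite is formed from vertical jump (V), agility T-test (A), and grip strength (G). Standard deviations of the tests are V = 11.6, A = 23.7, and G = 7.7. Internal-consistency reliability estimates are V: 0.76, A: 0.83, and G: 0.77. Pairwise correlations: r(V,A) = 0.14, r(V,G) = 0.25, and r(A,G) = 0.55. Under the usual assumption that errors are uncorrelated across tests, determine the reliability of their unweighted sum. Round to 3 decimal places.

0.869

Var(V+A+G) = 11.6² + 23.7² + 7.7² + 2·[11.6·23.7·0.14 + 11.6·7.7·0.25 + 23.7·7.7·0.55] = 755.54 + 322.377 = 1077.92.
Because errors are independent across components, Cov(Tᵢ,Tⱼ) = Cov(Xᵢ,Xⱼ); the off-diagonal part of the true-score variance is the same as above.
True-score variance = [11.6²·0.76 + 23.7²·0.83 + 7.7²·0.77] + 322.377 = 614.122 + 322.377 = 936.498.
Reliability = 936.498 / 1077.92 = 0.869.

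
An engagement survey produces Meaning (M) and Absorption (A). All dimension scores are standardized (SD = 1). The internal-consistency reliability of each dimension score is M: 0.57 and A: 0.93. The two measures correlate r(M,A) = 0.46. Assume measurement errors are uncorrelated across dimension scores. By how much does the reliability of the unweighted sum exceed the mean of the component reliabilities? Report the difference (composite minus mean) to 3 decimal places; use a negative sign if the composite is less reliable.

0.079

Var(sum) = 2 + 0.92 = 2.92; true-score variance = 1.5 + 0.92 = 2.42; composite reliability = 0.8288.
Mean component reliability = 0.7500.
Difference = 0.8288 − 0.7500 = 0.079.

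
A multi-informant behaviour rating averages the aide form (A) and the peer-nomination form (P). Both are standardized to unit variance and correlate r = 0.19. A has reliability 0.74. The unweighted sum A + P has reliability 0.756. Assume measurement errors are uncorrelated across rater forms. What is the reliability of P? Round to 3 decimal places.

0.679

Var(A+P) = 2 + 2·0.19 = 2.380.
True-score variance = ρ_A + ρ_P + 2·0.19, so 0.756 = (0.74 + ρ_P + 0.38) / 2.380.
ρ_P = 0.756·2.380 − 0.74 − 0.38 = 0.679.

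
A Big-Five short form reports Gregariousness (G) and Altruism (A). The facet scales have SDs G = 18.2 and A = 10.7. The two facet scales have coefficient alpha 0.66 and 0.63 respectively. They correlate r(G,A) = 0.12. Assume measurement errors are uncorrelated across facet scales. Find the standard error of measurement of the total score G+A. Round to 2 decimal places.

12.45

Var(total) = 445.73 + 46.7376 = 492.468.
True-score variance = 290.747 + 46.7376 = 337.485, so reliability = 0.6853.
Error variance = 492.468 − 337.485 = 154.983; SEM = √154.983 = 12.45.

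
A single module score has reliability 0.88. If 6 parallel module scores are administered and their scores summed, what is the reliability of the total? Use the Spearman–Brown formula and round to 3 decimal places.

0.978

ρ_k = kρ / (1 + (k−1)ρ) = 6·0.88 / (1 + 5·0.88) = 5.280 / 5.400 = 0.978.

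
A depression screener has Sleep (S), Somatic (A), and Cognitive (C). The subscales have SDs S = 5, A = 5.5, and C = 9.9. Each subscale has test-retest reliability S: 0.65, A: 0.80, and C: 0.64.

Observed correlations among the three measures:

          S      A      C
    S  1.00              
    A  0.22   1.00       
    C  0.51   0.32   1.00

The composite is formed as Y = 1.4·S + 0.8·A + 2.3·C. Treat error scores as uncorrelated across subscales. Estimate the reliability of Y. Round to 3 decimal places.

0.749

Var(Y) = 1.4²·5² + 0.8²·5.5² + 2.3²·9.9² + 2·[1.12·5·5.5·0.22 + 3.22·5·9.9·0.51 + 1.84·5.5·9.9·0.32] = 586.833 + 240.25 = 827.083.
Because errors are independent across components, Cov(Tᵢ,Tⱼ) = Cov(Xᵢ,Xⱼ); the off-diagonal part of the true-score variance is the same as above.
True-score variance = [1.4²·5²·0.65 + 0.8²·5.5²·0.80 + 2.3²·9.9²·0.64] + 240.25 = 379.161 + 240.25 = 619.411.
Reliability = 619.411 / 827.083 = 0.749.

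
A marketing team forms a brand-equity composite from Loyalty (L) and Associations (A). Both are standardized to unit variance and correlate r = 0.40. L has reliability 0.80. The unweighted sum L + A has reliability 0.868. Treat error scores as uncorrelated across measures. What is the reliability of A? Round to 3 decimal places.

Var(L+A) = 2 + 2·0.40 = 2.800.
True-score variance = ρ_L + ρ_A + 2·0.40, so 0.868 = (0.80 + ρ_A + 0.80) / 2.800.
ρ_A = 0.868·2.800 − 0.80 − 0.80 = 0.830.

0.830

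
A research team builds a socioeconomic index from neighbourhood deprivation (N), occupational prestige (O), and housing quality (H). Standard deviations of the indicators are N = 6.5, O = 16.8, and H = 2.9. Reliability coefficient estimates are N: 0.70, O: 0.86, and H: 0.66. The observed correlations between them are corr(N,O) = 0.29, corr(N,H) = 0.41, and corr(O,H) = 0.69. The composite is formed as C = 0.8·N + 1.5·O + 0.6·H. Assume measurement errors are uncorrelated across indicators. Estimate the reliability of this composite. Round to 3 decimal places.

Var(C) = 0.8²·6.5² + 1.5²·16.8² + 0.6²·2.9² + 2·[1.2·6.5·16.8·0.29 + 0.48·6.5·2.9·0.41 + 0.9·16.8·2.9·0.69] = 665.108 + 143.933 = 809.04.
Under uncorrelated errors the observed covariances equal the true-score covariances, so only the own-variance terms attenuate.
True-score variance = [0.8²·6.5²·0.70 + 1.5²·16.8²·0.86 + 0.6²·2.9²·0.66] + 143.933 = 567.061 + 143.933 = 710.993.
Reliability = 710.993 / 809.04 = 0.879.

0.879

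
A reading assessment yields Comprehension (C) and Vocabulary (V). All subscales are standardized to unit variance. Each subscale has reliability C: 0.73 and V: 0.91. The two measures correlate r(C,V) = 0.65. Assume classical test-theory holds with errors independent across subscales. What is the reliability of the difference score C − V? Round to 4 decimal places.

0.4857

Var(C−V) = 1 + 1 − 2·0.65 = 2 − 1.3 = 0.7.
With uncorrelated errors the cross-covariances are all true-score covariance, so they carry over unchanged; only the diagonal terms shrink to ρᵢσᵢ².
True-score variance = [0.73 + 0.91] − 1.3 = 1.64 − 1.3 = 0.34.
Reliability = 0.34 / 0.7 = 0.4857.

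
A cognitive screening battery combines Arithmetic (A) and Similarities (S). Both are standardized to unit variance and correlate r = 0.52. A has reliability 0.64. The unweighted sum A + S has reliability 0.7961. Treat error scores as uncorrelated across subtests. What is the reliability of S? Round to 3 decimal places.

Var(A+S) = 2 + 2·0.52 = 3.040.
True-score variance = ρ_A + ρ_S + 2·0.52, so 0.7961 = (0.64 + ρ_S + 1.04) / 3.040.
ρ_S = 0.7961·3.040 − 0.64 − 1.04 = 0.740.

0.740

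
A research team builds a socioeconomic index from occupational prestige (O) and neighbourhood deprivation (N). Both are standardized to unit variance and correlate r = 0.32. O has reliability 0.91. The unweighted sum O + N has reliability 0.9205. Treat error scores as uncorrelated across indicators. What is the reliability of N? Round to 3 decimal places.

Var(O+N) = 2 + 2·0.32 = 2.640.
True-score variance = ρ_O + ρ_N + 2·0.32, so 0.9205 = (0.91 + ρ_N + 0.64) / 2.640.
ρ_N = 0.9205·2.640 − 0.91 − 0.64 = 0.880.

0.880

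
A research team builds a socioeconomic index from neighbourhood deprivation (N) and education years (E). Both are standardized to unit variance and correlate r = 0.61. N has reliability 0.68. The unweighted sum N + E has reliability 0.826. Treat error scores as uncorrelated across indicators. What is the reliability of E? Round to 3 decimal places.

0.760

Var(N+E) = 2 + 2·0.61 = 3.220.
True-score variance = ρ_N + ρ_E + 2·0.61, so 0.826 = (0.68 + ρ_E + 1.22) / 3.220.
ρ_E = 0.826·3.220 − 0.68 − 1.22 = 0.760.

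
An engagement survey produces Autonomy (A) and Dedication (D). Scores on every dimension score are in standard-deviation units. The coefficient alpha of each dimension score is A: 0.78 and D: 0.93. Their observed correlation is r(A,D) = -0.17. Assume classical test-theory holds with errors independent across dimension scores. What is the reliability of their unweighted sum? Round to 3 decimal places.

0.825

Var(A+D) = 2 + 2·[(-0.17)] = 2 − 0.34 = 1.66.
With uncorrelated errors the cross-covariances are all true-score covariance, so they carry over unchanged; only the diagonal terms shrink to ρᵢσᵢ².
True-score variance = [0.78 + 0.93] − 0.34 = 1.71 − 0.34 = 1.37.
Reliability = 1.37 / 1.66 = 0.825.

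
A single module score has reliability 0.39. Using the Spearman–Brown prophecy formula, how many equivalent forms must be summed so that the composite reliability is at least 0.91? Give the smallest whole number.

16

k ≥ ρ*(1−ρ₁)/(ρ₁(1−ρ*)) = 0.91·0.61 / (0.39·0.09) = 15.815.
Smallest integer k = 16.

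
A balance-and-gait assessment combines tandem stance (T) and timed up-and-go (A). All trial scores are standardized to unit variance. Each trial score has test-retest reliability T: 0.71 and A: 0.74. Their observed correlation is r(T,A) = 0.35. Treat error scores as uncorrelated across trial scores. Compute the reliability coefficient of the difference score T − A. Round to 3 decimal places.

Var(T−A) = 1 + 1 − 2·0.35 = 2 − 0.7 = 1.3.
With uncorrelated errors the cross-covariances are all true-score covariance, so they carry over unchanged; only the diagonal terms shrink to ρᵢσᵢ².
True-score variance = [0.71 + 0.74] − 0.7 = 1.45 − 0.7 = 0.75.
Reliability = 0.75 / 1.3 = 0.577.

0.577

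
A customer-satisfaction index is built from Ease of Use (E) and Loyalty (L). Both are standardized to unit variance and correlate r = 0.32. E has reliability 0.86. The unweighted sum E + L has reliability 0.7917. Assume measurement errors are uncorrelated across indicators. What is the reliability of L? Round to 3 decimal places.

Var(E+L) = 2 + 2·0.32 = 2.640.
True-score variance = ρ_E + ρ_L + 2·0.32, so 0.7917 = (0.86 + ρ_L + 0.64) / 2.640.
ρ_L = 0.7917·2.640 − 0.86 − 0.64 = 0.590.

0.590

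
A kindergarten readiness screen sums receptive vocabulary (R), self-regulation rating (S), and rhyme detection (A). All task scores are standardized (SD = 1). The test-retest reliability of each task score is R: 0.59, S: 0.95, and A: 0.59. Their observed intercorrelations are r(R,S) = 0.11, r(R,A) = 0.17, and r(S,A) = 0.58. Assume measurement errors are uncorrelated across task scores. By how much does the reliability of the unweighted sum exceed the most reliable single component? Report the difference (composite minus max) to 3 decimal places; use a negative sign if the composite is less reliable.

-0.134

Var(sum) = 3 + 1.72 = 4.72; true-score variance = 2.13 + 1.72 = 3.85; composite reliability = 0.8157.
Max component reliability = 0.9500.
Difference = 0.8157 − 0.9500 = -0.134.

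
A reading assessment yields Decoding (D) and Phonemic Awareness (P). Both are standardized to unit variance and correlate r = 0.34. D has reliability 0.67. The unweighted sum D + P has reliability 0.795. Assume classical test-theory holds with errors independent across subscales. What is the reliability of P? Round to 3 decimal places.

0.781

Var(D+P) = 2 + 2·0.34 = 2.680.
True-score variance = ρ_D + ρ_P + 2·0.34, so 0.795 = (0.67 + ρ_P + 0.68) / 2.680.
ρ_P = 0.795·2.680 − 0.67 − 0.68 = 0.781.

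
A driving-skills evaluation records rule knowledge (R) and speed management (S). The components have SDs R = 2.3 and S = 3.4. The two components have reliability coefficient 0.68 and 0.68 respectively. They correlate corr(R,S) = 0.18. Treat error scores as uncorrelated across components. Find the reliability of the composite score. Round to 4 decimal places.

Var(R+S) = 2.3² + 3.4² + 2·[2.3·3.4·0.18] = 16.85 + 2.8152 = 19.6652.
Because errors are independent across components, Cov(Tᵢ,Tⱼ) = Cov(Xᵢ,Xⱼ); the off-diagonal part of the true-score variance is the same as above.
True-score variance = [2.3²·0.68 + 3.4²·0.68] + 2.8152 = 11.458 + 2.8152 = 14.2732.
Reliability = 14.2732 / 19.6652 = 0.7258.

0.7258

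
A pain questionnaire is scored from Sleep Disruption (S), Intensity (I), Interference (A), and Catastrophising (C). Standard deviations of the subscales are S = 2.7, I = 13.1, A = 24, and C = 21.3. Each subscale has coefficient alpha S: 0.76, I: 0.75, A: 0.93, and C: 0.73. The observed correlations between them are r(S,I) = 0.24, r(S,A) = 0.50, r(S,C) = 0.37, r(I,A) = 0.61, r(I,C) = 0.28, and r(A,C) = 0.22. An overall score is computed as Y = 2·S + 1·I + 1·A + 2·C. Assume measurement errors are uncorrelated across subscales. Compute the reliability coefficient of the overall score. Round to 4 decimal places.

Var(Y) = 2²·2.7² + 13.1² + 24² + 2²·21.3² + 2·[2·2.7·13.1·0.24 + 2·2.7·24·0.50 + 4·2.7·21.3·0.37 + 13.1·24·0.61 + 2·13.1·21.3·0.28 + 2·24·21.3·0.22] = 2591.53 + 1479.72 = 4071.25.
Because errors are independent across components, Cov(Tᵢ,Tⱼ) = Cov(Xᵢ,Xⱼ); the off-diagonal part of the true-score variance is the same as above.
True-score variance = [2²·2.7²·0.76 + 13.1²·0.75 + 24²·0.93 + 2²·21.3²·0.73] + 1479.72 = 2011.32 + 1479.72 = 3491.05.
Reliability = 3491.05 / 4071.25 = 0.8575.

0.8575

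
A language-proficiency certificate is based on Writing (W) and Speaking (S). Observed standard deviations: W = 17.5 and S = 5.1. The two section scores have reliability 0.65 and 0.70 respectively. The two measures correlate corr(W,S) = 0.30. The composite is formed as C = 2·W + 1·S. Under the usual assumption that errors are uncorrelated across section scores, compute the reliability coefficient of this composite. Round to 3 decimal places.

0.679

Var(C) = 2²·17.5² + 5.1² + 2·[2·17.5·5.1·0.30] = 1251.01 + 107.1 = 1358.11.
With uncorrelated errors the cross-covariances are all true-score covariance, so they carry over unchanged; only the diagonal terms shrink to ρᵢσᵢ².
True-score variance = [2²·17.5²·0.65 + 5.1²·0.70] + 107.1 = 814.457 + 107.1 = 921.557.
Reliability = 921.557 / 1358.11 = 0.679.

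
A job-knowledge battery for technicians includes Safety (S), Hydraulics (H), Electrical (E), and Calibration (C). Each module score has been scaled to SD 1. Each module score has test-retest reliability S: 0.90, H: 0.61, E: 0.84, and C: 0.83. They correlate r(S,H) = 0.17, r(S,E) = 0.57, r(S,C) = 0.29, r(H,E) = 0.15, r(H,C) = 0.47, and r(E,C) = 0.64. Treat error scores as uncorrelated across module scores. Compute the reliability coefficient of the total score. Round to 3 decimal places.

Var(S+H+E+C) = 4 + 2·[0.17 + 0.57 + 0.29 + 0.15 + 0.47 + 0.64] = 4 + 4.58 = 8.58.
Because errors are independent across components, Cov(Tᵢ,Tⱼ) = Cov(Xᵢ,Xⱼ); the off-diagonal part of the true-score variance is the same as above.
True-score variance = [0.90 + 0.61 + 0.84 + 0.83] + 4.58 = 3.18 + 4.58 = 7.76.
Reliability = 7.76 / 8.58 = 0.904.

0.904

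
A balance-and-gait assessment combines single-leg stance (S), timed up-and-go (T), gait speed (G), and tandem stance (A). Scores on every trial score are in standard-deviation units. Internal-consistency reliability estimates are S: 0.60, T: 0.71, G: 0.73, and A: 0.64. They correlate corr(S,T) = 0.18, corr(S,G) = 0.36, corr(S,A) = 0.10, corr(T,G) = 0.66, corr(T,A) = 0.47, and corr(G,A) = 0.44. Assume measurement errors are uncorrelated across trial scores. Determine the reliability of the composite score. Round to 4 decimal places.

0.8432

Var(S+T+G+A) = 4 + 2·[0.18 + 0.36 + 0.10 + 0.66 + 0.47 + 0.44] = 4 + 4.42 = 8.42.
Under uncorrelated errors the observed covariances equal the true-score covariances, so only the own-variance terms attenuate.
True-score variance = [0.60 + 0.71 + 0.73 + 0.64] + 4.42 = 2.68 + 4.42 = 7.1.
Reliability = 7.1 / 8.42 = 0.8432.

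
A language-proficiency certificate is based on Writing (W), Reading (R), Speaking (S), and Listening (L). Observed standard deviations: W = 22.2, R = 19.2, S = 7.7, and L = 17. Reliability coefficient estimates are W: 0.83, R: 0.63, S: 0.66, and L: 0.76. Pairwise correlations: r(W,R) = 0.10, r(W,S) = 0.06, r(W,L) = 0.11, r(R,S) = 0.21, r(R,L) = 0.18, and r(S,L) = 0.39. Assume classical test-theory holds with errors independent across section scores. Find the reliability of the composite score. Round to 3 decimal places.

0.816

Var(W+R+S+L) = 22.2² + 19.2² + 7.7² + 17² + 2·[22.2·19.2·0.10 + 22.2·7.7·0.06 + 22.2·17·0.11 + 19.2·7.7·0.21 + 19.2·17·0.18 + 7.7·17·0.39] = 1209.77 + 470.488 = 1680.26.
Under uncorrelated errors the observed covariances equal the true-score covariances, so only the own-variance terms attenuate.
True-score variance = [22.2²·0.83 + 19.2²·0.63 + 7.7²·0.66 + 17²·0.76] + 470.488 = 900.072 + 470.488 = 1370.56.
Reliability = 1370.56 / 1680.26 = 0.816.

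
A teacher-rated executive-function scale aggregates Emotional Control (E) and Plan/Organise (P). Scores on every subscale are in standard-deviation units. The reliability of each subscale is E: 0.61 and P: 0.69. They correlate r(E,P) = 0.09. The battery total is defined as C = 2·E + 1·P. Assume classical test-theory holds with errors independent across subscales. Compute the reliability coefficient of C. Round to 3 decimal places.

Var(C) = 2² + 1 + 2·[2·0.09] = 5 + 0.36 = 5.36.
Because errors are independent across components, Cov(Tᵢ,Tⱼ) = Cov(Xᵢ,Xⱼ); the off-diagonal part of the true-score variance is the same as above.
True-score variance = [2²·0.61 + 0.69] + 0.36 = 3.13 + 0.36 = 3.49.
Reliability = 3.49 / 5.36 = 0.651.

0.651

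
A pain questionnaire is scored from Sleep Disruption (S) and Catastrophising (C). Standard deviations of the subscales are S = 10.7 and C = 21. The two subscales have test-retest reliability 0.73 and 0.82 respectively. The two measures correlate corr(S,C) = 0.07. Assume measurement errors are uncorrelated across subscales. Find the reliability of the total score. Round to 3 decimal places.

0.812

Var(S+C) = 10.7² + 21² + 2·[10.7·21·0.07] = 555.49 + 31.458 = 586.948.
Under uncorrelated errors the observed covariances equal the true-score covariances, so only the own-variance terms attenuate.
True-score variance = [10.7²·0.73 + 21²·0.82] + 31.458 = 445.198 + 31.458 = 476.656.
Reliability = 476.656 / 586.948 = 0.812.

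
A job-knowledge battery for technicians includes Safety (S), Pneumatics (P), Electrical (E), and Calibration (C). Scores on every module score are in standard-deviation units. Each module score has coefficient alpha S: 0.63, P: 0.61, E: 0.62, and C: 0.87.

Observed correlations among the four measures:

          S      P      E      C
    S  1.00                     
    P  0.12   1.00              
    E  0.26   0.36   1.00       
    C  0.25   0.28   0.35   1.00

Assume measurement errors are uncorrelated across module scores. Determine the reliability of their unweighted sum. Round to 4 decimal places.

Var(S+P+E+C) = 4 + 2·[0.12 + 0.26 + 0.25 + 0.36 + 0.28 + 0.35] = 4 + 3.24 = 7.24.
With uncorrelated errors the cross-covariances are all true-score covariance, so they carry over unchanged; only the diagonal terms shrink to ρᵢσᵢ².
True-score variance = [0.63 + 0.61 + 0.62 + 0.87] + 3.24 = 2.73 + 3.24 = 5.97.
Reliability = 5.97 / 7.24 = 0.8246.

0.8246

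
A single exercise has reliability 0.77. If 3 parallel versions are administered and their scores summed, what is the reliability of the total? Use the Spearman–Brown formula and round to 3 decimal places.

ρ_k = kρ / (1 + (k−1)ρ) = 3·0.77 / (1 + 2·0.77) = 2.310 / 2.540 = 0.909.

0.909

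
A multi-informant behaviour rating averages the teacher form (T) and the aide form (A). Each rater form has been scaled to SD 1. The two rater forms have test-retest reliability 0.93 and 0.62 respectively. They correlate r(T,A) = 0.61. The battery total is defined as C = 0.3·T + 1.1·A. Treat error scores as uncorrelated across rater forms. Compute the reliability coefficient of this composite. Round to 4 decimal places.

Var(C) = 0.3² + 1.1² + 2·[0.33·0.61] = 1.3 + 0.4026 = 1.7026.
Because errors are independent across components, Cov(Tᵢ,Tⱼ) = Cov(Xᵢ,Xⱼ); the off-diagonal part of the true-score variance is the same as above.
True-score variance = [0.3²·0.93 + 1.1²·0.62] + 0.4026 = 0.8339 + 0.4026 = 1.2365.
Reliability = 1.2365 / 1.7026 = 0.7262.

0.7262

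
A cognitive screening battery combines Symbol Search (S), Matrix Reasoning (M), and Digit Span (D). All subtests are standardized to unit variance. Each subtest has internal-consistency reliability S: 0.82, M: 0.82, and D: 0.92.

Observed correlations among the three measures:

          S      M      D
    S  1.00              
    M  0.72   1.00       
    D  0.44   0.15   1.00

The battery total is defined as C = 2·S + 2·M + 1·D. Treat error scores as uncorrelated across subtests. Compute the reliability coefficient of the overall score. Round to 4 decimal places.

0.9112

Var(C) = 2² + 2² + 1 + 2·[4·0.72 + 2·0.44 + 2·0.15] = 9 + 8.12 = 17.12.
Because errors are independent across components, Cov(Tᵢ,Tⱼ) = Cov(Xᵢ,Xⱼ); the off-diagonal part of the true-score variance is the same as above.
True-score variance = [2²·0.82 + 2²·0.82 + 0.92] + 8.12 = 7.48 + 8.12 = 15.6.
Reliability = 15.6 / 17.12 = 0.9112.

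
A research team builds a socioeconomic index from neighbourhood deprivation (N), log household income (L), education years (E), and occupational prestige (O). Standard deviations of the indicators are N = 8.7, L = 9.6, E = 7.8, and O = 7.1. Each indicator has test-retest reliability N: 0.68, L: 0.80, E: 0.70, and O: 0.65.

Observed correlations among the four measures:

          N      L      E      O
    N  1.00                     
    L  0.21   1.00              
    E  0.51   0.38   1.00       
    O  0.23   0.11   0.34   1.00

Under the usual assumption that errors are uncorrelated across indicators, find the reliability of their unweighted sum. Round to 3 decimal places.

0.849

Var(N+L+E+O) = 8.7² + 9.6² + 7.8² + 7.1² + 2·[8.7·9.6·0.21 + 8.7·7.8·0.51 + 8.7·7.1·0.23 + 9.6·7.8·0.38 + 9.6·7.1·0.11 + 7.8·7.1·0.34] = 279.1 + 242.272 = 521.372.
Because errors are independent across components, Cov(Tᵢ,Tⱼ) = Cov(Xᵢ,Xⱼ); the off-diagonal part of the true-score variance is the same as above.
True-score variance = [8.7²·0.68 + 9.6²·0.80 + 7.8²·0.70 + 7.1²·0.65] + 242.272 = 200.552 + 242.272 = 442.824.
Reliability = 442.824 / 521.372 = 0.849.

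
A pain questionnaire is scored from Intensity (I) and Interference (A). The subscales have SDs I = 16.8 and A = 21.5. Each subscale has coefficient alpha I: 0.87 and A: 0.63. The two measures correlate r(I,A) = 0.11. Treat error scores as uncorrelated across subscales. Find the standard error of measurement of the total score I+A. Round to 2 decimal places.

Var(total) = 744.49 + 79.464 = 823.954.
True-score variance = 536.766 + 79.464 = 616.23, so reliability = 0.7479.
Error variance = 823.954 − 616.23 = 207.724; SEM = √207.724 = 14.41.

14.41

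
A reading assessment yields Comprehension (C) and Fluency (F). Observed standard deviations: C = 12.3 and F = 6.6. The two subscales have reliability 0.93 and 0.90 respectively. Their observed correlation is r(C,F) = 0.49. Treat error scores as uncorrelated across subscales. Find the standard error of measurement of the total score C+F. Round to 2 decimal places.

3.87

Var(total) = 194.85 + 79.5564 = 274.406.
True-score variance = 179.904 + 79.5564 = 259.46, so reliability = 0.9455.
Error variance = 274.406 − 259.46 = 14.9463; SEM = √14.9463 = 3.87.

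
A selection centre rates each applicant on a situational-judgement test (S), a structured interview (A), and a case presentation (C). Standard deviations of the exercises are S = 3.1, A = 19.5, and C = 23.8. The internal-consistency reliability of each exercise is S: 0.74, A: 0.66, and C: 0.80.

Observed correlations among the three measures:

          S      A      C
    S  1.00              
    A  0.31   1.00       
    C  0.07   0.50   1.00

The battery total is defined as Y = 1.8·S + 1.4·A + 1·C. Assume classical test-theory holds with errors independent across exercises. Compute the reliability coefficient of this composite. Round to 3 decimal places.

Var(Y) = 1.8²·3.1² + 1.4²·19.5² + 23.8² + 2·[2.52·3.1·19.5·0.31 + 1.8·3.1·23.8·0.07 + 1.4·19.5·23.8·0.50] = 1342.87 + 762.78 = 2105.65.
With uncorrelated errors the cross-covariances are all true-score covariance, so they carry over unchanged; only the diagonal terms shrink to ρᵢσᵢ².
True-score variance = [1.8²·3.1²·0.74 + 1.4²·19.5²·0.66 + 23.8²·0.80] + 762.78 = 968.084 + 762.78 = 1730.86.
Reliability = 1730.86 / 2105.65 = 0.822.

0.822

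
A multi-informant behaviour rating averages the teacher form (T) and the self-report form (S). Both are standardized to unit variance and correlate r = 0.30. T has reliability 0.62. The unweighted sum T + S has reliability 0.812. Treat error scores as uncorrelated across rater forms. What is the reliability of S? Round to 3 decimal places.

Var(T+S) = 2 + 2·0.30 = 2.600.
True-score variance = ρ_T + ρ_S + 2·0.30, so 0.812 = (0.62 + ρ_S + 0.60) / 2.600.
ρ_S = 0.812·2.600 − 0.62 − 0.60 = 0.891.

0.891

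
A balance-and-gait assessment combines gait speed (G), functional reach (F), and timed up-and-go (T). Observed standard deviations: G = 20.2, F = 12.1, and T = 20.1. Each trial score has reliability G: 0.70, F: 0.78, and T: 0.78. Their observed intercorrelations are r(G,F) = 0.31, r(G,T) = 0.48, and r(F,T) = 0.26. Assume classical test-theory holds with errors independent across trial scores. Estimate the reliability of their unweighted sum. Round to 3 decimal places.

0.850

Var(G+F+T) = 20.2² + 12.1² + 20.1² + 2·[20.2·12.1·0.31 + 20.2·20.1·0.48 + 12.1·20.1·0.26] = 958.46 + 667.789 = 1626.25.
Under uncorrelated errors the observed covariances equal the true-score covariances, so only the own-variance terms attenuate.
True-score variance = [20.2²·0.70 + 12.1²·0.78 + 20.1²·0.78] + 667.789 = 714.956 + 667.789 = 1382.74.
Reliability = 1382.74 / 1626.25 = 0.850.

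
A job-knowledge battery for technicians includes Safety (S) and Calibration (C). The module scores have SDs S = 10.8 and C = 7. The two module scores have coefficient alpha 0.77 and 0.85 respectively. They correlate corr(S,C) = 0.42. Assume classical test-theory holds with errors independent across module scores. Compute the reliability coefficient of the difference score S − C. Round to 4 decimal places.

Var(S−C) = 10.8² + 7² − 2·10.8·7·0.42 = 165.64 − 63.504 = 102.136.
Under uncorrelated errors the observed covariances equal the true-score covariances, so only the own-variance terms attenuate.
True-score variance = [10.8²·0.77 + 7²·0.85] − 63.504 = 131.463 − 63.504 = 67.9588.
Reliability = 67.9588 / 102.136 = 0.6654.

0.6654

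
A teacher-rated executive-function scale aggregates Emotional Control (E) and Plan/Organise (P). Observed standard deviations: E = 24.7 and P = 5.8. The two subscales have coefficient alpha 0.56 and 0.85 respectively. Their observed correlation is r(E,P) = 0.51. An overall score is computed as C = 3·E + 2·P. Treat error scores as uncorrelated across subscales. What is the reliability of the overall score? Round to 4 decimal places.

0.6253

Var(C) = 3²·24.7² + 2²·5.8² + 2·[6·24.7·5.8·0.51] = 5625.37 + 876.751 = 6502.12.
Because errors are independent across components, Cov(Tᵢ,Tⱼ) = Cov(Xᵢ,Xⱼ); the off-diagonal part of the true-score variance is the same as above.
True-score variance = [3²·24.7²·0.56 + 2²·5.8²·0.85] + 876.751 = 3189.23 + 876.751 = 4065.98.
Reliability = 4065.98 / 6502.12 = 0.6253.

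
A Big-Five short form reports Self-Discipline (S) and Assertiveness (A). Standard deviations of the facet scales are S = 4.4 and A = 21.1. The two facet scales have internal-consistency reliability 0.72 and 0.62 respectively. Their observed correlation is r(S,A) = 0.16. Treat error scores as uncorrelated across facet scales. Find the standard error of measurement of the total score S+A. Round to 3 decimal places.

Var(total) = 464.57 + 29.7088 = 494.279.
True-score variance = 289.969 + 29.7088 = 319.678, so reliability = 0.6468.
Error variance = 494.279 − 319.678 = 174.601; SEM = √174.601 = 13.214.

13.214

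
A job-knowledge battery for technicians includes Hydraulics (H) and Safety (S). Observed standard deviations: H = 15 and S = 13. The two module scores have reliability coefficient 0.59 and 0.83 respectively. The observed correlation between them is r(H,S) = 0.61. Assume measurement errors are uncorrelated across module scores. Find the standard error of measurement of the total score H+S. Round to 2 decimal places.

11.00

Var(total) = 394 + 237.9 = 631.9.
True-score variance = 273.02 + 237.9 = 510.92, so reliability = 0.8085.
Error variance = 631.9 − 510.92 = 120.98; SEM = √120.98 = 11.00.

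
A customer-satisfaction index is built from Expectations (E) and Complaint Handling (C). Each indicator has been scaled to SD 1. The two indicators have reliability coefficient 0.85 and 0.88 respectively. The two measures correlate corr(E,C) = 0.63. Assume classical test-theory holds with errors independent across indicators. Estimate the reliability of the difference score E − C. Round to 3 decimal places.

0.635

Var(E−C) = 1 + 1 − 2·0.63 = 2 − 1.26 = 0.74.
Because errors are independent across components, Cov(Tᵢ,Tⱼ) = Cov(Xᵢ,Xⱼ); the off-diagonal part of the true-score variance is the same as above.
True-score variance = [0.85 + 0.88] − 1.26 = 1.73 − 1.26 = 0.47.
Reliability = 0.47 / 0.74 = 0.635.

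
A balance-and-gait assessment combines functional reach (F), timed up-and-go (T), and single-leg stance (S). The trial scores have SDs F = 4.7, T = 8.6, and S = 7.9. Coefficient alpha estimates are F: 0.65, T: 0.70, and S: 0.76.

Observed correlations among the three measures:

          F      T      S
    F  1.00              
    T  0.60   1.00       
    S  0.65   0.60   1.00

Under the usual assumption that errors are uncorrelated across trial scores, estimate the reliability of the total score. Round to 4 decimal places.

0.8667

Var(F+T+S) = 4.7² + 8.6² + 7.9² + 2·[4.7·8.6·0.60 + 4.7·7.9·0.65 + 8.6·7.9·0.60] = 158.46 + 178.301 = 336.761.
With uncorrelated errors the cross-covariances are all true-score covariance, so they carry over unchanged; only the diagonal terms shrink to ρᵢσᵢ².
True-score variance = [4.7²·0.65 + 8.6²·0.70 + 7.9²·0.76] + 178.301 = 113.562 + 178.301 = 291.863.
Reliability = 291.863 / 336.761 = 0.8667.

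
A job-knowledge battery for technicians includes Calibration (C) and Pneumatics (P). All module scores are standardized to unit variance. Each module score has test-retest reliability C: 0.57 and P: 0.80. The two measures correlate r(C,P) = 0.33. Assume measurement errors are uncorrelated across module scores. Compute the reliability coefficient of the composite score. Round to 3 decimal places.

Var(C+P) = 2 + 2·[0.33] = 2 + 0.66 = 2.66.
Because errors are independent across components, Cov(Tᵢ,Tⱼ) = Cov(Xᵢ,Xⱼ); the off-diagonal part of the true-score variance is the same as above.
True-score variance = [0.57 + 0.80] + 0.66 = 1.37 + 0.66 = 2.03.
Reliability = 2.03 / 2.66 = 0.763.

0.763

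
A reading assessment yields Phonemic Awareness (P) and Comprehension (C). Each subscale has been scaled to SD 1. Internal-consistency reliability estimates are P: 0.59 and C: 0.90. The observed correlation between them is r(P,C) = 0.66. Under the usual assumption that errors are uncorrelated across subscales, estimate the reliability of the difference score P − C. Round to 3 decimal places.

0.250

Var(P−C) = 1 + 1 − 2·0.66 = 2 − 1.32 = 0.68.
Under uncorrelated errors the observed covariances equal the true-score covariances, so only the own-variance terms attenuate.
True-score variance = [0.59 + 0.90] − 1.32 = 1.49 − 1.32 = 0.17.
Reliability = 0.17 / 0.68 = 0.250.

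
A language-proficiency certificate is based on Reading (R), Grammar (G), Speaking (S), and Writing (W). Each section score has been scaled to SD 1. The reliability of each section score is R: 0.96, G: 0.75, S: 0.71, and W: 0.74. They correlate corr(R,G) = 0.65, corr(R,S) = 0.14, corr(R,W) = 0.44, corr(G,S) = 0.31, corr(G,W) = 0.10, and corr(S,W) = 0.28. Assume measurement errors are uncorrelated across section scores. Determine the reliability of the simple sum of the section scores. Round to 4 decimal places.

Var(R+G+S+W) = 4 + 2·[0.65 + 0.14 + 0.44 + 0.31 + 0.10 + 0.28] = 4 + 3.84 = 7.84.
Because errors are independent across components, Cov(Tᵢ,Tⱼ) = Cov(Xᵢ,Xⱼ); the off-diagonal part of the true-score variance is the same as above.
True-score variance = [0.96 + 0.75 + 0.71 + 0.74] + 3.84 = 3.16 + 3.84 = 7.
Reliability = 7 / 7.84 = 0.8929.

0.8929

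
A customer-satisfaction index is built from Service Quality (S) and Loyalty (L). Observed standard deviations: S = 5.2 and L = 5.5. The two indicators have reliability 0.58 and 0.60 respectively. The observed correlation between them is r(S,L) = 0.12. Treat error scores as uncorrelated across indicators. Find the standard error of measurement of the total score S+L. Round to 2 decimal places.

4.84

Var(total) = 57.29 + 6.864 = 64.154.
True-score variance = 33.8332 + 6.864 = 40.6972, so reliability = 0.6344.
Error variance = 64.154 − 40.6972 = 23.4568; SEM = √23.4568 = 4.84.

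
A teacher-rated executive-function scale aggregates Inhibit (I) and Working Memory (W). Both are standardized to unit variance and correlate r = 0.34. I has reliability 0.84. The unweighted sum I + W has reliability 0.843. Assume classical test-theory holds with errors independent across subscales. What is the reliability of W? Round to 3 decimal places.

Var(I+W) = 2 + 2·0.34 = 2.680.
True-score variance = ρ_I + ρ_W + 2·0.34, so 0.843 = (0.84 + ρ_W + 0.68) / 2.680.
ρ_W = 0.843·2.680 − 0.84 − 0.68 = 0.739.

0.739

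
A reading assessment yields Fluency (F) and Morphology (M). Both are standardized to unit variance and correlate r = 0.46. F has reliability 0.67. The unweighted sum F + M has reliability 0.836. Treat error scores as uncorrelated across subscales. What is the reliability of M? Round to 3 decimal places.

Var(F+M) = 2 + 2·0.46 = 2.920.
True-score variance = ρ_F + ρ_M + 2·0.46, so 0.836 = (0.67 + ρ_M + 0.92) / 2.920.
ρ_M = 0.836·2.920 − 0.67 − 0.92 = 0.851.

0.851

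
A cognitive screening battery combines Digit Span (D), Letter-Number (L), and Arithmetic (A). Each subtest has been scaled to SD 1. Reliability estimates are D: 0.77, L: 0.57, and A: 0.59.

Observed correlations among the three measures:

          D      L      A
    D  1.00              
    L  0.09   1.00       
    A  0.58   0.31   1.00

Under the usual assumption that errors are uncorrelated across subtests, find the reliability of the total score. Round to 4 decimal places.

Var(D+L+A) = 3 + 2·[0.09 + 0.58 + 0.31] = 3 + 1.96 = 4.96.
Under uncorrelated errors the observed covariances equal the true-score covariances, so only the own-variance terms attenuate.
True-score variance = [0.77 + 0.57 + 0.59] + 1.96 = 1.93 + 1.96 = 3.89.
Reliability = 3.89 / 4.96 = 0.7843.

0.7843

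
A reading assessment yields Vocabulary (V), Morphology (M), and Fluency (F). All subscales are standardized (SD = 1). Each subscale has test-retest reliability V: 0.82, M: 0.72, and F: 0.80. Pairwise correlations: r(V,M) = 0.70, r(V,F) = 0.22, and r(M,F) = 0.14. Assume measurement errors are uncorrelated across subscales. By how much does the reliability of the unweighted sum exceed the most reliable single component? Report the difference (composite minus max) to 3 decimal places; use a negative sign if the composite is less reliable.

0.051

Var(sum) = 3 + 2.12 = 5.12; true-score variance = 2.34 + 2.12 = 4.46; composite reliability = 0.8711.
Max component reliability = 0.8200.
Difference = 0.8711 − 0.8200 = 0.051.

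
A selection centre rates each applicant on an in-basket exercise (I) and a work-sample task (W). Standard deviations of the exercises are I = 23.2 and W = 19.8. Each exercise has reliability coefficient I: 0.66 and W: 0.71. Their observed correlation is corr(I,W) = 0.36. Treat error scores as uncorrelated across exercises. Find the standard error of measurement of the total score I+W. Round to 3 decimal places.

Var(total) = 930.28 + 330.739 = 1261.02.
True-score variance = 633.587 + 330.739 = 964.326, so reliability = 0.7647.
Error variance = 1261.02 − 964.326 = 296.693; SEM = √296.693 = 17.225.

17.225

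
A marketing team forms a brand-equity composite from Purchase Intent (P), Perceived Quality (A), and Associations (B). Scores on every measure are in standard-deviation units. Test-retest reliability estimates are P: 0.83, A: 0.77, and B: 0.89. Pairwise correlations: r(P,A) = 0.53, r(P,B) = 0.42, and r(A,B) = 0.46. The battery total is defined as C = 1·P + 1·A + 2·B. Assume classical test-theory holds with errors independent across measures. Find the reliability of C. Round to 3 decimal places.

0.921

Var(C) = 1 + 1 + 2² + 2·[0.53 + 2·0.42 + 2·0.46] = 6 + 4.58 = 10.58.
Under uncorrelated errors the observed covariances equal the true-score covariances, so only the own-variance terms attenuate.
True-score variance = [0.83 + 0.77 + 2²·0.89] + 4.58 = 5.16 + 4.58 = 9.74.
Reliability = 9.74 / 10.58 = 0.921.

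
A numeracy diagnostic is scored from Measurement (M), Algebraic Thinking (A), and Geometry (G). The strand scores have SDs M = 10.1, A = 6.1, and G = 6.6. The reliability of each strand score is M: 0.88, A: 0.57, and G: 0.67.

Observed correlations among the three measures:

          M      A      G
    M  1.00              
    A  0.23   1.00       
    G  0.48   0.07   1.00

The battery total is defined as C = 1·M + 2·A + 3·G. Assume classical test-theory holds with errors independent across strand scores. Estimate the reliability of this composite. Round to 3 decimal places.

Var(C) = 10.1² + 2²·6.1² + 3²·6.6² + 2·[2·10.1·6.1·0.23 + 3·10.1·6.6·0.48 + 6·6.1·6.6·0.07] = 642.89 + 282.48 = 925.37.
Under uncorrelated errors the observed covariances equal the true-score covariances, so only the own-variance terms attenuate.
True-score variance = [10.1²·0.88 + 2²·6.1²·0.57 + 3²·6.6²·0.67] + 282.48 = 437.274 + 282.48 = 719.755.
Reliability = 719.755 / 925.37 = 0.778.

0.778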